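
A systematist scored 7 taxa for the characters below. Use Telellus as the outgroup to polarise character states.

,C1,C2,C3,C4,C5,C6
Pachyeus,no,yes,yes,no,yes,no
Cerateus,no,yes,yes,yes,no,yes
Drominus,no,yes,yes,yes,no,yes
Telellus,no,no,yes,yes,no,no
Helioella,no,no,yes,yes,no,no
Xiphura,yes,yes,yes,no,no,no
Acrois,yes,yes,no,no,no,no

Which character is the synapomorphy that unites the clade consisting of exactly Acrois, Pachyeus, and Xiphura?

C4

Character polarity is set by the outgroup: the derived state is whichever differs from the outgroup's state, so for C3, C4 the derived state is 'no', and for the remaining characters it is 'yes'.
C1 (derived state 'yes') is shared by Acrois and Xiphura — a synapomorphy uniting that clade.
C2 (derived state 'yes') is shared by Acrois, Cerateus, Drominus, Pachyeus, and Xiphura — a synapomorphy uniting that clade.
C3: derived state 'no' in Acrois only — an autapomorphy, so it tells us nothing about relationships among taxa.
C4 (derived state 'no') is shared by Acrois, Pachyeus, and Xiphura — a synapomorphy uniting that clade.
C5: derived state 'yes' in Pachyeus only — an autapomorphy, so it tells us nothing about relationships among taxa.
C6 (derived state 'yes') is shared by Cerateus and Drominus — a synapomorphy uniting that clade.
Most parsimonious ingroup topology: ((((Acrois,Xiphura),Pachyeus),(Cerateus,Drominus)),Helioella).
The clade {Acrois, Pachyeus, Xiphura} is supported by C4: its derived state 'no' occurs in exactly those taxa and in no other taxon (including the outgroup).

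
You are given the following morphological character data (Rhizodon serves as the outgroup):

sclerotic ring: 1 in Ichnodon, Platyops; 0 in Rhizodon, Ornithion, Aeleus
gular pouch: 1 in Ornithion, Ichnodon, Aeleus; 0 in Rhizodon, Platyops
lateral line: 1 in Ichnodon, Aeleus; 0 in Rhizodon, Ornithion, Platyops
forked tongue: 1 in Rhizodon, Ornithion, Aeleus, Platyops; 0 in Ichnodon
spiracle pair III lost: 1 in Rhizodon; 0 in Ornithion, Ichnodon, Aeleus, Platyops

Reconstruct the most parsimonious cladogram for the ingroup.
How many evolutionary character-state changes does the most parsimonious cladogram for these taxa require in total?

Character polarity is set by the outgroup: the derived state is whichever differs from the outgroup's state, so for forked tongue, spiracle pair III lost the derived state is '0', and for the remaining characters it is '1'.
sclerotic ring (state '1') occurs in Ichnodon and Platyops but conflicts with the nesting implied by the other characters — most parsimoniously interpreted as homoplasy.
Only Aeleus, Ichnodon, and Ornithion show the derived state '1' for gular pouch, supporting them as a clade.
Only Aeleus and Ichnodon show the derived state '1' for lateral line, supporting them as a clade.
forked tongue: derived state '0' in Ichnodon only — an autapomorphy, so it tells us nothing about relationships among taxa.
All ingroup taxa share the derived state '0' for spiracle pair III lost; it defines the ingroup but does not resolve relationships within it.
Most parsimonious ingroup topology: ((Ornithion,(Ichnodon,Aeleus)),Platyops).
Changes per character on this tree: sclerotic ring: 2; gular pouch: 1; lateral line: 1; forked tongue: 1; spiracle pair III lost: 1.
Total = 6.

6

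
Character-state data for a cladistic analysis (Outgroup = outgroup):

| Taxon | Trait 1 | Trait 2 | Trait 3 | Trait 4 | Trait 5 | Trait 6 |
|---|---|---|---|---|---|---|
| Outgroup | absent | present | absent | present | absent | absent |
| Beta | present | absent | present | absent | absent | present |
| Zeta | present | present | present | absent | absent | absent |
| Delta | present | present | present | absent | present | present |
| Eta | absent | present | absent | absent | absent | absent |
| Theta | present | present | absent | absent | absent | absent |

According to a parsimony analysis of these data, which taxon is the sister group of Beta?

Delta

Character polarity is set by the outgroup: the derived state is whichever differs from the outgroup's state, so for Trait 2, Trait 4 the derived state is 'absent', and for the remaining characters it is 'present'.
Trait 1: derived state 'present' in Beta, Delta, Theta, and Zeta only — synapomorphy for {Beta, Delta, Theta, Zeta}.
Trait 2: derived state 'absent' in Beta only — an autapomorphy, so it tells us nothing about relationships among taxa.
Only Beta, Delta, and Zeta show the derived state 'present' for Trait 3, supporting them as a clade.
All ingroup taxa share the derived state 'absent' for Trait 4; it defines the ingroup but does not resolve relationships within it.
Trait 5: derived state 'present' in Delta only — an autapomorphy, so it tells us nothing about relationships among taxa.
Trait 6: derived state 'present' in Beta and Delta only — synapomorphy for {Beta, Delta}.
Most parsimonious ingroup topology: ((((Beta,Delta),Zeta),Theta),Eta).
Beta and Delta form a cherry on this tree, so they are sister taxa.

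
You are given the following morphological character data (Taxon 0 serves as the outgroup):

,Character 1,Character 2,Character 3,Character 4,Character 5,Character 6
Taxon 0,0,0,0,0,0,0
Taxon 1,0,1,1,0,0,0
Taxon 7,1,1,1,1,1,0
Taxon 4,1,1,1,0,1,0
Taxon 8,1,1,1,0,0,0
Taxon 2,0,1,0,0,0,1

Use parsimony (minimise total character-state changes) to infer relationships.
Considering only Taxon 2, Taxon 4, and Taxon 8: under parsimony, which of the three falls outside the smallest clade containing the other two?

The outgroup has state '0' for every character, so '1' is the derived state throughout.
Character 1: derived state '1' in Taxon 4, Taxon 7, and Taxon 8 only — synapomorphy for {Taxon 4, Taxon 7, Taxon 8}.
All ingroup taxa share the derived state '1' for Character 2; it defines the ingroup but does not resolve relationships within it.
Character 3 (derived state '1') is shared by Taxon 1, Taxon 4, Taxon 7, and Taxon 8 — a synapomorphy uniting that clade.
Character 4: derived state '1' in Taxon 7 only — an autapomorphy, so it tells us nothing about relationships among taxa.
Character 5: derived state '1' in Taxon 4 and Taxon 7 only — synapomorphy for {Taxon 4, Taxon 7}.
Character 6 (derived state '1') is unique to Taxon 2 (autapomorphy; uninformative for grouping).
Most parsimonious ingroup topology: ((Taxon 1,((Taxon 7,Taxon 4),Taxon 8)),Taxon 2).
Taxon 4 and Taxon 8 share a more recent common ancestor with each other than either does with Taxon 2, so Taxon 2 is the least closely related of the three.

Taxon 2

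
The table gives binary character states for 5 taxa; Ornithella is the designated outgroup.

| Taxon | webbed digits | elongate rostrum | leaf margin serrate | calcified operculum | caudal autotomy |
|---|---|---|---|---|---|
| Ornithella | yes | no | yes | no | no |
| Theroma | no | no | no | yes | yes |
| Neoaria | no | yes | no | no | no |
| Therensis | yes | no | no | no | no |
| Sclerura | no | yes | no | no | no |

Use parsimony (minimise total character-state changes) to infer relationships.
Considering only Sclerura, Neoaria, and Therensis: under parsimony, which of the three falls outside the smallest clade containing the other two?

Character polarity is set by the outgroup: the derived state is whichever differs from the outgroup's state, so for webbed digits, leaf margin serrate the derived state is 'no', and for the remaining characters it is 'yes'.
Only Neoaria, Sclerura, and Theroma show the derived state 'no' for webbed digits, supporting them as a clade.
elongate rostrum (derived state 'yes') is shared by Neoaria and Sclerura — a synapomorphy uniting that clade.
leaf margin serrate (derived state 'no') is shared by all ingroup taxa — unites the whole ingroup.
calcified operculum (derived state 'yes') is unique to Theroma (autapomorphy; uninformative for grouping).
caudal autotomy (derived state 'yes') is unique to Theroma (autapomorphy; uninformative for grouping).
Most parsimonious ingroup topology: ((Theroma,(Neoaria,Sclerura)),Therensis).
Neoaria and Sclerura share a more recent common ancestor with each other than either does with Therensis, so Therensis is the least closely related of the three.

Therensis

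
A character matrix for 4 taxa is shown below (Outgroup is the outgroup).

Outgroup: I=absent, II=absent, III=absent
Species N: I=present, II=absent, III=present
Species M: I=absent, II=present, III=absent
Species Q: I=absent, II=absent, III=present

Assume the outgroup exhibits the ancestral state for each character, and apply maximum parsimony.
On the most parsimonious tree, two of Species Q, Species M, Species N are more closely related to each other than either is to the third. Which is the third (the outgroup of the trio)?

The outgroup has state 'absent' for every character, so 'present' is the derived state throughout.
I: derived state 'present' in Species N only — an autapomorphy, so it tells us nothing about relationships among taxa.
II (derived state 'present') is unique to Species M (autapomorphy; uninformative for grouping).
Only Species N and Species Q show the derived state 'present' for III, supporting them as a clade.
Most parsimonious ingroup topology: ((Species N,Species Q),Species M).
Species N and Species Q share a more recent common ancestor with each other than either does with Species M, so Species M is the least closely related of the three.

Species M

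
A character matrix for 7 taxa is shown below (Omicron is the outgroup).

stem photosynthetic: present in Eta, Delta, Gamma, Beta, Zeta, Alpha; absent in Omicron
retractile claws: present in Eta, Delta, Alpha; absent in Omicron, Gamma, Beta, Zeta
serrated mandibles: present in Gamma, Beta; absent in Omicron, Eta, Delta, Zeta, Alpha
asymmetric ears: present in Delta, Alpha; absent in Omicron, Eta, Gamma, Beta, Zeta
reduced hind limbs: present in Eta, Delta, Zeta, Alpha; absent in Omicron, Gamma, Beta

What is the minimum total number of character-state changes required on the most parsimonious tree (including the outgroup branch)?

The outgroup has state 'absent' for every character, so 'present' is the derived state throughout.
stem photosynthetic (derived state 'present') is shared by all ingroup taxa — unites the whole ingroup.
retractile claws (derived state 'present') is shared by Alpha, Delta, and Eta — a synapomorphy uniting that clade.
serrated mandibles: derived state 'present' in Beta and Gamma only — synapomorphy for {Beta, Gamma}.
asymmetric ears (derived state 'present') is shared by Alpha and Delta — a synapomorphy uniting that clade.
Only Alpha, Delta, Eta, and Zeta show the derived state 'present' for reduced hind limbs, supporting them as a clade.
Most parsimonious ingroup topology: (((Eta,(Delta,Alpha)),Zeta),(Gamma,Beta)).
Changes per character on this tree: stem photosynthetic: 1; retractile claws: 1; serrated mandibles: 1; asymmetric ears: 1; reduced hind limbs: 1.
Total = 5.

5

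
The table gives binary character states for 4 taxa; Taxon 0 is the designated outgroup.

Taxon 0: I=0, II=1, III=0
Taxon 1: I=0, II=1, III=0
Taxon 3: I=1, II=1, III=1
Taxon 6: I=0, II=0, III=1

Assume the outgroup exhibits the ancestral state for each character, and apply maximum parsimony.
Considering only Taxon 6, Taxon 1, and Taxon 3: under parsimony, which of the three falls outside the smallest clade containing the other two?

Taxon 1

Character polarity is set by the outgroup: the derived state is whichever differs from the outgroup's state, so for II the derived state is '0', and for the remaining characters it is '1'.
I (derived state '1') is unique to Taxon 3 (autapomorphy; uninformative for grouping).
II (derived state '0') is unique to Taxon 6 (autapomorphy; uninformative for grouping).
III: derived state '1' in Taxon 3 and Taxon 6 only — synapomorphy for {Taxon 3, Taxon 6}.
Most parsimonious ingroup topology: (Taxon 1,(Taxon 3,Taxon 6)).
Taxon 3 and Taxon 6 share a more recent common ancestor with each other than either does with Taxon 1, so Taxon 1 is the least closely related of the three.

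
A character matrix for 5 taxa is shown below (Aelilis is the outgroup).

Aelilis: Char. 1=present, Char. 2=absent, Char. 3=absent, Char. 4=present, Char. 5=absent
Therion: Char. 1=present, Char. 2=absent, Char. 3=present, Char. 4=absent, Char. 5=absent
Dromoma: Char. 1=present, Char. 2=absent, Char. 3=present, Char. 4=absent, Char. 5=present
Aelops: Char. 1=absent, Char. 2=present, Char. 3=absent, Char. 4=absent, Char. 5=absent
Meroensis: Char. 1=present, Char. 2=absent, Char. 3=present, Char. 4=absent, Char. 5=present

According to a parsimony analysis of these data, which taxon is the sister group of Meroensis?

Character polarity is set by the outgroup: the derived state is whichever differs from the outgroup's state, so for Char. 1, Char. 4 the derived state is 'absent', and for the remaining characters it is 'present'.
Char. 1: derived state 'absent' in Aelops only — an autapomorphy, so it tells us nothing about relationships among taxa.
Char. 2 (derived state 'present') is unique to Aelops (autapomorphy; uninformative for grouping).
Char. 3: derived state 'present' in Dromoma, Meroensis, and Therion only — synapomorphy for {Dromoma, Meroensis, Therion}.
All ingroup taxa share the derived state 'absent' for Char. 4; it defines the ingroup but does not resolve relationships within it.
Only Dromoma and Meroensis show the derived state 'present' for Char. 5, supporting them as a clade.
Most parsimonious ingroup topology: ((Therion,(Dromoma,Meroensis)),Aelops).
Meroensis and Dromoma form a cherry on this tree, so they are sister taxa.

Dromoma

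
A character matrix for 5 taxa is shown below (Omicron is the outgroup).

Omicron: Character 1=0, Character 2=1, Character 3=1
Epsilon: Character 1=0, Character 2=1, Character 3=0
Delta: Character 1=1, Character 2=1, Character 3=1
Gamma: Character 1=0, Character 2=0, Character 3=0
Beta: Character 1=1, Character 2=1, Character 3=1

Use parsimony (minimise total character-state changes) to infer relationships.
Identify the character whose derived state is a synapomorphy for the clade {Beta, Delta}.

Character polarity is set by the outgroup: the derived state is whichever differs from the outgroup's state, so for Character 2, Character 3 the derived state is '0', and for the remaining characters it is '1'.
Character 1: derived state '1' in Beta and Delta only — synapomorphy for {Beta, Delta}.
Character 2 (derived state '0') is unique to Gamma (autapomorphy; uninformative for grouping).
Character 3 (derived state '0') is shared by Epsilon and Gamma — a synapomorphy uniting that clade.
Most parsimonious ingroup topology: ((Epsilon,Gamma),(Delta,Beta)).
The clade {Beta, Delta} is supported by Character 1: its derived state '1' occurs in exactly those taxa and in no other taxon (including the outgroup).

Character 1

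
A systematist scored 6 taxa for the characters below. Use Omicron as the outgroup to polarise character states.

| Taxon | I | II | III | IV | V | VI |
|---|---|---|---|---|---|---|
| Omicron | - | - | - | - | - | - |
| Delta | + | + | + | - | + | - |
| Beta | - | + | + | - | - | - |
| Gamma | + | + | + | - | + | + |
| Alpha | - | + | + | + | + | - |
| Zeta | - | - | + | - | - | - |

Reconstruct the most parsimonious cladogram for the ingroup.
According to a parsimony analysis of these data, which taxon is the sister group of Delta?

Gamma

The outgroup has state '-' for every character, so '+' is the derived state throughout.
I (derived state '+') is shared by Delta and Gamma — a synapomorphy uniting that clade.
II: derived state '+' in Alpha, Beta, Delta, and Gamma only — synapomorphy for {Alpha, Beta, Delta, Gamma}.
III (derived state '+') is shared by all ingroup taxa — unites the whole ingroup.
IV (derived state '+') is unique to Alpha (autapomorphy; uninformative for grouping).
V (derived state '+') is shared by Alpha, Delta, and Gamma — a synapomorphy uniting that clade.
VI: derived state '+' in Gamma only — an autapomorphy, so it tells us nothing about relationships among taxa.
Most parsimonious ingroup topology: ((((Delta,Gamma),Alpha),Beta),Zeta).
Delta and Gamma form a cherry on this tree, so they are sister taxa.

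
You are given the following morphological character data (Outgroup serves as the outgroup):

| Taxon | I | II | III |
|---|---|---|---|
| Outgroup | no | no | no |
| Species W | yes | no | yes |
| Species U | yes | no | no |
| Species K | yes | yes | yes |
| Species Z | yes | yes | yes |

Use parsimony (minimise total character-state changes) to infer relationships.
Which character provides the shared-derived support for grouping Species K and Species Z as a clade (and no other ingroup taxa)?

The outgroup has state 'no' for every character, so 'yes' is the derived state throughout.
All ingroup taxa share the derived state 'yes' for I; it defines the ingroup but does not resolve relationships within it.
II: derived state 'yes' in Species K and Species Z only — synapomorphy for {Species K, Species Z}.
III (derived state 'yes') is shared by Species K, Species W, and Species Z — a synapomorphy uniting that clade.
Most parsimonious ingroup topology: ((Species W,(Species K,Species Z)),Species U).
The clade {Species K, Species Z} is supported by II: its derived state 'yes' occurs in exactly those taxa and in no other taxon (including the outgroup).

II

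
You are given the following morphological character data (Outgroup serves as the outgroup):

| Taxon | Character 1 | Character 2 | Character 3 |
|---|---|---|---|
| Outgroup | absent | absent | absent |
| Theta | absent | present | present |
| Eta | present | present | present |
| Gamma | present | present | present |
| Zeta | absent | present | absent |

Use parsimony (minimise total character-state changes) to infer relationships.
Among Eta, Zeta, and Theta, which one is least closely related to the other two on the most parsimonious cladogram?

Zeta

The outgroup has state 'absent' for every character, so 'present' is the derived state throughout.
Only Eta and Gamma show the derived state 'present' for Character 1, supporting them as a clade.
Character 2 (derived state 'present') is shared by all ingroup taxa — unites the whole ingroup.
Character 3 (derived state 'present') is shared by Eta, Gamma, and Theta — a synapomorphy uniting that clade.
Most parsimonious ingroup topology: ((Theta,(Eta,Gamma)),Zeta).
Theta and Eta share a more recent common ancestor with each other than either does with Zeta, so Zeta is the least closely related of the three.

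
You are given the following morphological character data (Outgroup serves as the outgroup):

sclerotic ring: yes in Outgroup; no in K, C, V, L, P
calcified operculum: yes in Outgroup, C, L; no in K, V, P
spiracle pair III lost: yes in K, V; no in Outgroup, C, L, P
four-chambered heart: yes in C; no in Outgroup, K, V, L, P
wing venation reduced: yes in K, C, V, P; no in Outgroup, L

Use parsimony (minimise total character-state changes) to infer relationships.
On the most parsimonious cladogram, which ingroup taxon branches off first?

Character polarity is set by the outgroup: the derived state is whichever differs from the outgroup's state, so for sclerotic ring, calcified operculum the derived state is 'no', and for the remaining characters it is 'yes'.
sclerotic ring (derived state 'no') is shared by all ingroup taxa — unites the whole ingroup.
calcified operculum (derived state 'no') is shared by K, P, and V — a synapomorphy uniting that clade.
Only K and V show the derived state 'yes' for spiracle pair III lost, supporting them as a clade.
four-chambered heart (derived state 'yes') is unique to C (autapomorphy; uninformative for grouping).
wing venation reduced (derived state 'yes') is shared by C, K, P, and V — a synapomorphy uniting that clade.
Most parsimonious ingroup topology: ((((K,V),P),C),L).
L is sister to the clade containing all other ingroup taxa, so it is the earliest-diverging (most basal) ingroup lineage.

L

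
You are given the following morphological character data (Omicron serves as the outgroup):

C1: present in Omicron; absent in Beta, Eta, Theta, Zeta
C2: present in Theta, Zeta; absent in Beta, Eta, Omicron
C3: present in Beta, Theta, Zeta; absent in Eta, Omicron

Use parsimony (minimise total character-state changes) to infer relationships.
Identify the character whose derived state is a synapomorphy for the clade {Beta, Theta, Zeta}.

C3

Character polarity is set by the outgroup: the derived state is whichever differs from the outgroup's state, so for C1 the derived state is 'absent', and for the remaining characters it is 'present'.
C1 (derived state 'absent') is shared by all ingroup taxa — unites the whole ingroup.
C2 (derived state 'present') is shared by Theta and Zeta — a synapomorphy uniting that clade.
C3: derived state 'present' in Beta, Theta, and Zeta only — synapomorphy for {Beta, Theta, Zeta}.
Most parsimonious ingroup topology: ((Beta,(Theta,Zeta)),Eta).
The clade {Beta, Theta, Zeta} is supported by C3: its derived state 'present' occurs in exactly those taxa and in no other taxon (including the outgroup).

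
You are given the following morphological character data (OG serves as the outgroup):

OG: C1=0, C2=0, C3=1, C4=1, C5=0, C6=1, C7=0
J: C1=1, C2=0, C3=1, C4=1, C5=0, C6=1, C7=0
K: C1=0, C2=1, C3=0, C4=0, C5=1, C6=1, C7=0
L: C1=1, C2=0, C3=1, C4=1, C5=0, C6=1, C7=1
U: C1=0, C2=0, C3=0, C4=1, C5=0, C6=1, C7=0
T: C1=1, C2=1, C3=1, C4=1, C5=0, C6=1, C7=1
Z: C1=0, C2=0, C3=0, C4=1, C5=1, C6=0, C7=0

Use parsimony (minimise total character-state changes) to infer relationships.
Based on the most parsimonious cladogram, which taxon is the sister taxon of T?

Character polarity is set by the outgroup: the derived state is whichever differs from the outgroup's state, so for C3, C4, C6 the derived state is '0', and for the remaining characters it is '1'.
C1: derived state '1' in J, L, and T only — synapomorphy for {J, L, T}.
C2 (state '1') occurs in K and T but conflicts with the nesting implied by the other characters — most parsimoniously interpreted as homoplasy.
Only K, U, and Z show the derived state '0' for C3, supporting them as a clade.
C4: derived state '0' in K only — an autapomorphy, so it tells us nothing about relationships among taxa.
C5: derived state '1' in K and Z only — synapomorphy for {K, Z}.
C6 (derived state '0') is unique to Z (autapomorphy; uninformative for grouping).
C7 (derived state '1') is shared by L and T — a synapomorphy uniting that clade.
Most parsimonious ingroup topology: ((J,(L,T)),((K,Z),U)).
T and L form a cherry on this tree, so they are sister taxa.

L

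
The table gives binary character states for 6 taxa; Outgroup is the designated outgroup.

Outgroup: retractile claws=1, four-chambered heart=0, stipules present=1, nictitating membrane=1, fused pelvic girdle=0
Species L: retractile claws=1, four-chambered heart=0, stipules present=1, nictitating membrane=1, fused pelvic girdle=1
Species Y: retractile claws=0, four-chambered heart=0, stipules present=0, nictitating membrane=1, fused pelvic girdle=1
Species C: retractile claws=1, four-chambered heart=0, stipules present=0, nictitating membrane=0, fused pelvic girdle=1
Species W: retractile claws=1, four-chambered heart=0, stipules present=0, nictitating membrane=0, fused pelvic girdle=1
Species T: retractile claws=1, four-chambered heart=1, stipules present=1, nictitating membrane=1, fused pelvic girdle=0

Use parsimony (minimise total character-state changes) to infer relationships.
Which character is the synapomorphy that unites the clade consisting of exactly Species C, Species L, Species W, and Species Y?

Character polarity is set by the outgroup: the derived state is whichever differs from the outgroup's state, so for retractile claws, stipules present, nictitating membrane the derived state is '0', and for the remaining characters it is '1'.
retractile claws (derived state '0') is unique to Species Y (autapomorphy; uninformative for grouping).
four-chambered heart (derived state '1') is unique to Species T (autapomorphy; uninformative for grouping).
stipules present: derived state '0' in Species C, Species W, and Species Y only — synapomorphy for {Species C, Species W, Species Y}.
nictitating membrane: derived state '0' in Species C and Species W only — synapomorphy for {Species C, Species W}.
fused pelvic girdle (derived state '1') is shared by Species C, Species L, Species W, and Species Y — a synapomorphy uniting that clade.
Most parsimonious ingroup topology: ((Species L,(Species Y,(Species C,Species W))),Species T).
The clade {Species C, Species L, Species W, Species Y} is supported by fused pelvic girdle: its derived state '1' occurs in exactly those taxa and in no other taxon (including the outgroup).

fused pelvic girdle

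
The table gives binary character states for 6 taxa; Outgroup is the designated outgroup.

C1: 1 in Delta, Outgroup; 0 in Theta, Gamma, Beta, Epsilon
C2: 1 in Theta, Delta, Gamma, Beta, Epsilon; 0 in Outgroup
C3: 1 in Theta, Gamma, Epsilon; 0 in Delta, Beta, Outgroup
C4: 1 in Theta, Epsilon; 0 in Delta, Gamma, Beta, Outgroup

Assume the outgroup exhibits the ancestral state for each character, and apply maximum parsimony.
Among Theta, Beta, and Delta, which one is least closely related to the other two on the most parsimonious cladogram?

Character polarity is set by the outgroup: the derived state is whichever differs from the outgroup's state, so for C1 the derived state is '0', and for the remaining characters it is '1'.
Only Beta, Epsilon, Gamma, and Theta show the derived state '0' for C1, supporting them as a clade.
C2 (derived state '1') is shared by all ingroup taxa — unites the whole ingroup.
C3 (derived state '1') is shared by Epsilon, Gamma, and Theta — a synapomorphy uniting that clade.
Only Epsilon and Theta show the derived state '1' for C4, supporting them as a clade.
Most parsimonious ingroup topology: ((((Epsilon,Theta),Gamma),Beta),Delta).
Theta and Beta share a more recent common ancestor with each other than either does with Delta, so Delta is the least closely related of the three.

Delta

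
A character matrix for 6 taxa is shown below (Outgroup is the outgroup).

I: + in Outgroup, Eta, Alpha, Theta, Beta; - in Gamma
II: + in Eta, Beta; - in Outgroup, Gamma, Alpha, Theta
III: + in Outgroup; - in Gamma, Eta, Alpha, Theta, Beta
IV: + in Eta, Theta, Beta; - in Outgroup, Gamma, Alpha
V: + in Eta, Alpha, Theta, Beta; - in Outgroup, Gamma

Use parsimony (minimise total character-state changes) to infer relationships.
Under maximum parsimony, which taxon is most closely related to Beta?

Eta

Character polarity is set by the outgroup: the derived state is whichever differs from the outgroup's state, so for I, III the derived state is '-', and for the remaining characters it is '+'.
I (derived state '-') is unique to Gamma (autapomorphy; uninformative for grouping).
II: derived state '+' in Beta and Eta only — synapomorphy for {Beta, Eta}.
III (derived state '-') is shared by all ingroup taxa — unites the whole ingroup.
IV: derived state '+' in Beta, Eta, and Theta only — synapomorphy for {Beta, Eta, Theta}.
V: derived state '+' in Alpha, Beta, Eta, and Theta only — synapomorphy for {Alpha, Beta, Eta, Theta}.
Most parsimonious ingroup topology: (Gamma,(((Eta,Beta),Theta),Alpha)).
Beta and Eta form a cherry on this tree, so they are sister taxa.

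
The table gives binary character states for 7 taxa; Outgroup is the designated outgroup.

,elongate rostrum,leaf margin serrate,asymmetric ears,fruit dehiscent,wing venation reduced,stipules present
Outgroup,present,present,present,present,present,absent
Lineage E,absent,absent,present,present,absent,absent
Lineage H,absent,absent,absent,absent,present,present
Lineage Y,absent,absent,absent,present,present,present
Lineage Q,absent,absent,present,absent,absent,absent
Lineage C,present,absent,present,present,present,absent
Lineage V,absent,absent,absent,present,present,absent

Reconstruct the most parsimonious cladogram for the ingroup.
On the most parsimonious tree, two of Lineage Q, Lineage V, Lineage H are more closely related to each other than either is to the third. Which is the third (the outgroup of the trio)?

Lineage Q

Character polarity is set by the outgroup: the derived state is whichever differs from the outgroup's state, so for elongate rostrum, leaf margin serrate, asymmetric ears, fruit dehiscent, wing venation reduced the derived state is 'absent', and for the remaining characters it is 'present'.
Only Lineage E, Lineage H, Lineage Q, Lineage V, and Lineage Y show the derived state 'absent' for elongate rostrum, supporting them as a clade.
leaf margin serrate (derived state 'absent') is shared by all ingroup taxa — unites the whole ingroup.
Only Lineage H, Lineage V, and Lineage Y show the derived state 'absent' for asymmetric ears, supporting them as a clade.
fruit dehiscent groups Lineage H and Lineage Q, which is incompatible with the clades supported by the remaining characters; treating it as convergent (homoplasy) costs fewer steps than any alternative tree.
wing venation reduced: derived state 'absent' in Lineage E and Lineage Q only — synapomorphy for {Lineage E, Lineage Q}.
Only Lineage H and Lineage Y show the derived state 'present' for stipules present, supporting them as a clade.
Most parsimonious ingroup topology: (((Lineage E,Lineage Q),((Lineage H,Lineage Y),Lineage V)),Lineage C).
Lineage H and Lineage V share a more recent common ancestor with each other than either does with Lineage Q, so Lineage Q is the least closely related of the three.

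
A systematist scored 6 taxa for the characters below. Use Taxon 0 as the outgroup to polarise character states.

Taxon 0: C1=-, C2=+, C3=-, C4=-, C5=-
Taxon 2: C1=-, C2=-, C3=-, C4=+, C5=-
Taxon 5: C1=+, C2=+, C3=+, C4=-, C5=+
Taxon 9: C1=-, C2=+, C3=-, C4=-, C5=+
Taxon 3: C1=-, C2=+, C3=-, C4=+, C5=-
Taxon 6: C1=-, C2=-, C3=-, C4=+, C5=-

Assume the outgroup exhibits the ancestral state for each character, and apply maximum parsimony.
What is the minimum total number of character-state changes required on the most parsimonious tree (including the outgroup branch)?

5

Character polarity is set by the outgroup: the derived state is whichever differs from the outgroup's state, so for C2 the derived state is '-', and for the remaining characters it is '+'.
C1 (derived state '+') is unique to Taxon 5 (autapomorphy; uninformative for grouping).
Only Taxon 2 and Taxon 6 show the derived state '-' for C2, supporting them as a clade.
C3: derived state '+' in Taxon 5 only — an autapomorphy, so it tells us nothing about relationships among taxa.
C4 (derived state '+') is shared by Taxon 2, Taxon 3, and Taxon 6 — a synapomorphy uniting that clade.
C5 (derived state '+') is shared by Taxon 5 and Taxon 9 — a synapomorphy uniting that clade.
Most parsimonious ingroup topology: (((Taxon 2,Taxon 6),Taxon 3),(Taxon 5,Taxon 9)).
Changes per character on this tree: C1: 1; C2: 1; C3: 1; C4: 1; C5: 1.
Total = 5.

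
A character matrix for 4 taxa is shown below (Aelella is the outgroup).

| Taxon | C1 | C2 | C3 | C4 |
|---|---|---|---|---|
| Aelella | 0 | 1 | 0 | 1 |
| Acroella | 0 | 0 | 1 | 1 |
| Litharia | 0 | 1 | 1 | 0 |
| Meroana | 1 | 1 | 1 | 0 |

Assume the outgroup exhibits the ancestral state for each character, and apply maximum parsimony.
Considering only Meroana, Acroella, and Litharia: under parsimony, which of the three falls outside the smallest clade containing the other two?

Character polarity is set by the outgroup: the derived state is whichever differs from the outgroup's state, so for C2, C4 the derived state is '0', and for the remaining characters it is '1'.
C1: derived state '1' in Meroana only — an autapomorphy, so it tells us nothing about relationships among taxa.
C2 (derived state '0') is unique to Acroella (autapomorphy; uninformative for grouping).
C3 (derived state '1') is shared by all ingroup taxa — unites the whole ingroup.
C4 (derived state '0') is shared by Litharia and Meroana — a synapomorphy uniting that clade.
Most parsimonious ingroup topology: (Acroella,(Litharia,Meroana)).
Meroana and Litharia share a more recent common ancestor with each other than either does with Acroella, so Acroella is the least closely related of the three.

Acroella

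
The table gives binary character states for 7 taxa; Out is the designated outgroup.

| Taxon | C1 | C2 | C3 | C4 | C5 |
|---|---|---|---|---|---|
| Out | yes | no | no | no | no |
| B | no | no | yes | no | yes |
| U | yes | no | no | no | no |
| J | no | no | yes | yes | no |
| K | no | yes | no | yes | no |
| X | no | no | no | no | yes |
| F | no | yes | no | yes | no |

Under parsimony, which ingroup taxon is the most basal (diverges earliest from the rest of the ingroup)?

Character polarity is set by the outgroup: the derived state is whichever differs from the outgroup's state, so for C1 the derived state is 'no', and for the remaining characters it is 'yes'.
C1 (derived state 'no') is shared by B, F, J, K, and X — a synapomorphy uniting that clade.
Only F and K show the derived state 'yes' for C2, supporting them as a clade.
C3 groups B and J, which is incompatible with the clades supported by the remaining characters; treating it as convergent (homoplasy) costs fewer steps than any alternative tree.
Only F, J, and K show the derived state 'yes' for C4, supporting them as a clade.
C5 (derived state 'yes') is shared by B and X — a synapomorphy uniting that clade.
Most parsimonious ingroup topology: (((B,X),(J,(K,F))),U).
U is sister to the clade containing all other ingroup taxa, so it is the earliest-diverging (most basal) ingroup lineage.

U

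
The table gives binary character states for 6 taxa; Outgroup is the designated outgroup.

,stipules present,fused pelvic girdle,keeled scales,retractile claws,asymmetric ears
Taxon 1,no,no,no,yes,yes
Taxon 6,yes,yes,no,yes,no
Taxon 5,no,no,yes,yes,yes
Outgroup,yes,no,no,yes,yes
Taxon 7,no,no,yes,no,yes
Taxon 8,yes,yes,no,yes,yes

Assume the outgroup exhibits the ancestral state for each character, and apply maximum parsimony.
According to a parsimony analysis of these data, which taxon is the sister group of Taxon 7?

Taxon 5

Character polarity is set by the outgroup: the derived state is whichever differs from the outgroup's state, so for stipules present, retractile claws, asymmetric ears the derived state is 'no', and for the remaining characters it is 'yes'.
stipules present: derived state 'no' in Taxon 1, Taxon 5, and Taxon 7 only — synapomorphy for {Taxon 1, Taxon 5, Taxon 7}.
Only Taxon 6 and Taxon 8 show the derived state 'yes' for fused pelvic girdle, supporting them as a clade.
keeled scales: derived state 'yes' in Taxon 5 and Taxon 7 only — synapomorphy for {Taxon 5, Taxon 7}.
retractile claws (derived state 'no') is unique to Taxon 7 (autapomorphy; uninformative for grouping).
asymmetric ears: derived state 'no' in Taxon 6 only — an autapomorphy, so it tells us nothing about relationships among taxa.
Most parsimonious ingroup topology: ((Taxon 6,Taxon 8),((Taxon 7,Taxon 5),Taxon 1)).
Taxon 7 and Taxon 5 form a cherry on this tree, so they are sister taxa.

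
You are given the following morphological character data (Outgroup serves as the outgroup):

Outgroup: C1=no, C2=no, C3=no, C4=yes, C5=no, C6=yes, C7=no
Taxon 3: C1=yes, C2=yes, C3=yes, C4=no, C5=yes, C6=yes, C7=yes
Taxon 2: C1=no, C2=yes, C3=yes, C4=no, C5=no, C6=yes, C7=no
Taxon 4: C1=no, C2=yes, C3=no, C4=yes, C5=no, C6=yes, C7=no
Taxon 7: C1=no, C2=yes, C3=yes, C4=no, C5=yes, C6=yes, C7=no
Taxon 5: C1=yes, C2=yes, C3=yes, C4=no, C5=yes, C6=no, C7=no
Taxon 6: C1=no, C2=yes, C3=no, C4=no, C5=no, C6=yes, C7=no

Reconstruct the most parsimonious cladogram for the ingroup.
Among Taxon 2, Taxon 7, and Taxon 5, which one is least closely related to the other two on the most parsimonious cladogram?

Taxon 2

Character polarity is set by the outgroup: the derived state is whichever differs from the outgroup's state, so for C4, C6 the derived state is 'no', and for the remaining characters it is 'yes'.
Only Taxon 3 and Taxon 5 show the derived state 'yes' for C1, supporting them as a clade.
All ingroup taxa share the derived state 'yes' for C2; it defines the ingroup but does not resolve relationships within it.
C3 (derived state 'yes') is shared by Taxon 2, Taxon 3, Taxon 5, and Taxon 7 — a synapomorphy uniting that clade.
Only Taxon 2, Taxon 3, Taxon 5, Taxon 6, and Taxon 7 show the derived state 'no' for C4, supporting them as a clade.
C5 (derived state 'yes') is shared by Taxon 3, Taxon 5, and Taxon 7 — a synapomorphy uniting that clade.
C6 (derived state 'no') is unique to Taxon 5 (autapomorphy; uninformative for grouping).
C7 (derived state 'yes') is unique to Taxon 3 (autapomorphy; uninformative for grouping).
Most parsimonious ingroup topology: (((Taxon 2,(Taxon 7,(Taxon 5,Taxon 3))),Taxon 6),Taxon 4).
Taxon 7 and Taxon 5 share a more recent common ancestor with each other than either does with Taxon 2, so Taxon 2 is the least closely related of the three.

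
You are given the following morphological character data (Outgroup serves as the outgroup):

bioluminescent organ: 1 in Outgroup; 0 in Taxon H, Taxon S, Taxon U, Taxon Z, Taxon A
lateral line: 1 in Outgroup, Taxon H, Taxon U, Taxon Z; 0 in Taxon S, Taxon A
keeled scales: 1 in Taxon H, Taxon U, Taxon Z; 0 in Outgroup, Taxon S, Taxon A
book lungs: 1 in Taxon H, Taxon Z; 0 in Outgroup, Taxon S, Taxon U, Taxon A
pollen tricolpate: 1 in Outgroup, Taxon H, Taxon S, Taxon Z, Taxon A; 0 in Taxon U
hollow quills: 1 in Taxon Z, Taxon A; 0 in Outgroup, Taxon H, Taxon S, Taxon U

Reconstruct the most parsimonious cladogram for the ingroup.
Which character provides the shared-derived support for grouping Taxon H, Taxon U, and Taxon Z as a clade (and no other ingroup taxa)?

Character polarity is set by the outgroup: the derived state is whichever differs from the outgroup's state, so for bioluminescent organ, lateral line, pollen tricolpate the derived state is '0', and for the remaining characters it is '1'.
bioluminescent organ (derived state '0') is shared by all ingroup taxa — unites the whole ingroup.
lateral line (derived state '0') is shared by Taxon A and Taxon S — a synapomorphy uniting that clade.
keeled scales: derived state '1' in Taxon H, Taxon U, and Taxon Z only — synapomorphy for {Taxon H, Taxon U, Taxon Z}.
book lungs: derived state '1' in Taxon H and Taxon Z only — synapomorphy for {Taxon H, Taxon Z}.
pollen tricolpate: derived state '0' in Taxon U only — an autapomorphy, so it tells us nothing about relationships among taxa.
hollow quills groups Taxon A and Taxon Z, which is incompatible with the clades supported by the remaining characters; treating it as convergent (homoplasy) costs fewer steps than any alternative tree.
Most parsimonious ingroup topology: (((Taxon H,Taxon Z),Taxon U),(Taxon S,Taxon A)).
The clade {Taxon H, Taxon U, Taxon Z} is supported by keeled scales: its derived state '1' occurs in exactly those taxa and in no other taxon (including the outgroup).

keeled scales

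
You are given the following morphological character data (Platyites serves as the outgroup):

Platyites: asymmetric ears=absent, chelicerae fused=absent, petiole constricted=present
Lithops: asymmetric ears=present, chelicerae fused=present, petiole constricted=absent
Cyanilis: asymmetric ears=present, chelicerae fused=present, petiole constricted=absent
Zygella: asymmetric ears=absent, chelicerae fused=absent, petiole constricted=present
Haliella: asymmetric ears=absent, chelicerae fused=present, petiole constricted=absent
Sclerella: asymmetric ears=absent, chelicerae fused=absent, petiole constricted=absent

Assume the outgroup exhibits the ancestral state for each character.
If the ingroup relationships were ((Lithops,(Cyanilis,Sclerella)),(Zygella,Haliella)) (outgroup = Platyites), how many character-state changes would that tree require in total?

Map each character onto ((Lithops,(Cyanilis,Sclerella)),(Zygella,Haliella)) (rooted by Platyites) and count the minimum state changes it requires (Fitch parsimony):
asymmetric ears: 2; chelicerae fused: 3; petiole constricted: 2.
Total tree length = 7.

7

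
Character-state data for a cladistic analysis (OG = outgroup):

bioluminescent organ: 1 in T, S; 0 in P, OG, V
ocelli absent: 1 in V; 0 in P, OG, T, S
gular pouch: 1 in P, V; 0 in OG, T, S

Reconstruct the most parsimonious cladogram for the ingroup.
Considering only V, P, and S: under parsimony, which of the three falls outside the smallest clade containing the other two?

S

The outgroup has state '0' for every character, so '1' is the derived state throughout.
Only S and T show the derived state '1' for bioluminescent organ, supporting them as a clade.
ocelli absent: derived state '1' in V only — an autapomorphy, so it tells us nothing about relationships among taxa.
Only P and V show the derived state '1' for gular pouch, supporting them as a clade.
Most parsimonious ingroup topology: ((T,S),(V,P)).
P and V share a more recent common ancestor with each other than either does with S, so S is the least closely related of the three.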